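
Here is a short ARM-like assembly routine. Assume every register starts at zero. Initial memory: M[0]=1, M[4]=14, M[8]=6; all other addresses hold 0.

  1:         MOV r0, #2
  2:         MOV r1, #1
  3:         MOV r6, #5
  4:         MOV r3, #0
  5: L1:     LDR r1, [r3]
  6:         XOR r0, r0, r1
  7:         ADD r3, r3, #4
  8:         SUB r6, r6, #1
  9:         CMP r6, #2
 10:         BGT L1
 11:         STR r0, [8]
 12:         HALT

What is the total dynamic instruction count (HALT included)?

24

r0=2
r1=1
r6=5
r3=0
r1=M[0]=1
r0=2^1=3
r3=0+4=4
r6=5-1=4
CMP r6, #2  (cmp 4,2)
BGT L1: taken
r1=M[4]=14
r0=3^14=13
r3=4+4=8
r6=4-1=3
CMP r6, #2  (cmp 3,2)
BGT L1: taken
r1=M[8]=6
r0=13^6=11
r3=8+4=12
r6=3-1=2
CMP r6, #2  (cmp 2,2)
BGT L1: not taken
STR r0, [8] → M[8]=11
halt.
Total executed instructions: 24.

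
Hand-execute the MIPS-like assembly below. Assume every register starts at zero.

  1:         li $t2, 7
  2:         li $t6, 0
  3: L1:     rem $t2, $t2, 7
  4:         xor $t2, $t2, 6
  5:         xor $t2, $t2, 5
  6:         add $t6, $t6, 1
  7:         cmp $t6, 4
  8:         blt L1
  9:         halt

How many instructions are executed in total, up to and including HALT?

27

after li $t2, 7: $t2=7
after li $t6, 0: $t6=0
after rem $t2, $t2, 7: $t2=7%7=0
after xor $t2, $t2, 6: $t2=0^6=6
after xor $t2, $t2, 5: $t2=6^5=3
after add $t6, $t6, 1: $t6=0+1=1
cmp $t6, 4  (cmp 1,4)
blt L1: taken
after rem $t2, $t2, 7: $t2=3%7=3
after xor $t2, $t2, 6: $t2=3^6=5
after xor $t2, $t2, 5: $t2=5^5=0
after add $t6, $t6, 1: $t6=1+1=2
cmp $t6, 4  (cmp 2,4)
blt L1: taken
after rem $t2, $t2, 7: $t2=0%7=0
after xor $t2, $t2, 6: $t2=0^6=6
after xor $t2, $t2, 5: $t2=6^5=3
after add $t6, $t6, 1: $t6=2+1=3
cmp $t6, 4  (cmp 3,4)
blt L1: taken
after rem $t2, $t2, 7: $t2=3%7=3
after xor $t2, $t2, 6: $t2=3^6=5
after xor $t2, $t2, 5: $t2=5^5=0
after add $t6, $t6, 1: $t6=3+1=4
cmp $t6, 4  (cmp 4,4)
blt L1: not taken
halt.
Total executed instructions: 27.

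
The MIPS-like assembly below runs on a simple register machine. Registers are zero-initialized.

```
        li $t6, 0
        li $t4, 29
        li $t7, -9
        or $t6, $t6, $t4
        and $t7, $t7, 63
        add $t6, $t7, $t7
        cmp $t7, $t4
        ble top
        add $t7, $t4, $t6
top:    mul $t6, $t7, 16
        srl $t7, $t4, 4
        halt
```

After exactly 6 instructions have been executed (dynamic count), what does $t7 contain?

li $t6, 0 → $t6=0
li $t4, 29 → $t4=29
li $t7, -9 → $t7=-9
or $t6, $t6, $t4 → $t6=0|29=29
and $t7, $t7, 63 → $t7=(-9)&63=55
add $t6, $t7, $t7 → $t6=55+55=110
After step 6: $t7 = 55.

55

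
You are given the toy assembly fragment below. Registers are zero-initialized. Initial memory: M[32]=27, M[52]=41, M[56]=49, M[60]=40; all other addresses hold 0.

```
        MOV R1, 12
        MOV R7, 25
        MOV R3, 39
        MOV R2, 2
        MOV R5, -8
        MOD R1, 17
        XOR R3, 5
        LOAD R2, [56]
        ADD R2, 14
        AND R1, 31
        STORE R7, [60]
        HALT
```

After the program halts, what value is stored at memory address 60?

after MOV R1, 12: R1=12
after MOV R7, 25: R7=25
after MOV R3, 39: R3=39
after MOV R2, 2: R2=2
after MOV R5, -8: R5=-8
after MOD R1, 17: R1=12%17=12
after XOR R3, 5: R3=39^5=34
after LOAD R2, [56]: R2=M[56]=49
after ADD R2, 14: R2=49+14=63
after AND R1, 31: R1=12&31=12
STORE R7, [60] → M[60]=25
halt.

25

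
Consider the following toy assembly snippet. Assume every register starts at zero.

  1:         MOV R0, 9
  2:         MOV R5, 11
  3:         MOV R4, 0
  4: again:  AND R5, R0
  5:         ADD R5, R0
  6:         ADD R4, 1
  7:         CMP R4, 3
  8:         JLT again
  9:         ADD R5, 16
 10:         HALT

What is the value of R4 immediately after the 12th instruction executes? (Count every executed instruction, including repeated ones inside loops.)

MOV R0, 9 → R0=9
MOV R5, 11 → R5=11
MOV R4, 0 → R4=0
AND R5, R0 → R5=11&9=9
ADD R5, R0 → R5=9+9=18
ADD R4, 1 → R4=0+1=1
CMP R4, 3  (cmp 1,3)
JLT again: taken
AND R5, R0 → R5=18&9=0
ADD R5, R0 → R5=0+9=9
ADD R4, 1 → R4=1+1=2
CMP R4, 3  (cmp 2,3)
After step 12: R4 = 2.

2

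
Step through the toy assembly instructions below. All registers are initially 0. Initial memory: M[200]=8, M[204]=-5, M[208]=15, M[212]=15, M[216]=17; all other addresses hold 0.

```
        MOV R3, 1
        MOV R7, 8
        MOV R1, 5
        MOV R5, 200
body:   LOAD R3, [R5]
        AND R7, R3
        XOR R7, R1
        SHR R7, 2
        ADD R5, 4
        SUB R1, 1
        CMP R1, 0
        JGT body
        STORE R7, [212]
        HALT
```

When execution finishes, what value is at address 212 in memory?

0

after MOV R3, 1: R3=1
after MOV R7, 8: R7=8
after MOV R1, 5: R1=5
after MOV R5, 200: R5=200
after LOAD R3, [R5]: R3=M[200]=8
after AND R7, R3: R7=8&8=8
after XOR R7, R1: R7=8^5=13
after SHR R7, 2: R7=13>>2=3
after ADD R5, 4: R5=200+4=204
after SUB R1, 1: R1=5-1=4
CMP R1, 0  (cmp 4,0)
JGT body: taken
after LOAD R3, [R5]: R3=M[204]=-5
after AND R7, R3: R7=3&(-5)=3
after XOR R7, R1: R7=3^4=7
after SHR R7, 2: R7=7>>2=1
after ADD R5, 4: R5=204+4=208
after SUB R1, 1: R1=4-1=3
CMP R1, 0  (cmp 3,0)
JGT body: taken
after LOAD R3, [R5]: R3=M[208]=15
after AND R7, R3: R7=1&15=1
after XOR R7, R1: R7=1^3=2
after SHR R7, 2: R7=2>>2=0
after ADD R5, 4: R5=208+4=212
after SUB R1, 1: R1=3-1=2
CMP R1, 0  (cmp 2,0)
JGT body: taken
after LOAD R3, [R5]: R3=M[212]=15
after AND R7, R3: R7=0&15=0
after XOR R7, R1: R7=0^2=2
after SHR R7, 2: R7=2>>2=0
after ADD R5, 4: R5=212+4=216
after SUB R1, 1: R1=2-1=1
CMP R1, 0  (cmp 1,0)
JGT body: taken
after LOAD R3, [R5]: R3=M[216]=17
after AND R7, R3: R7=0&17=0
after XOR R7, R1: R7=0^1=1
after SHR R7, 2: R7=1>>2=0
after ADD R5, 4: R5=216+4=220
after SUB R1, 1: R1=1-1=0
CMP R1, 0  (cmp 0,0)
JGT body: not taken
STORE R7, [212] → M[212]=0
halt.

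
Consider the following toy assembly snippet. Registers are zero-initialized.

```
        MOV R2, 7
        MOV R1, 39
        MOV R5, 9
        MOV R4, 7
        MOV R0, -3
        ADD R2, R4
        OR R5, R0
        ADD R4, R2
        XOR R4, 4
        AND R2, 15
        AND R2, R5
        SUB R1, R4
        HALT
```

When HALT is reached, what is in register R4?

17

R2=7
R1=39
R5=9
R4=7
R0=-3
R2=7+7=14
R5=9|(-3)=-3
R4=7+14=21
R4=21^4=17
R2=14&15=14
R2=14&(-3)=12
R1=39-17=22
halt.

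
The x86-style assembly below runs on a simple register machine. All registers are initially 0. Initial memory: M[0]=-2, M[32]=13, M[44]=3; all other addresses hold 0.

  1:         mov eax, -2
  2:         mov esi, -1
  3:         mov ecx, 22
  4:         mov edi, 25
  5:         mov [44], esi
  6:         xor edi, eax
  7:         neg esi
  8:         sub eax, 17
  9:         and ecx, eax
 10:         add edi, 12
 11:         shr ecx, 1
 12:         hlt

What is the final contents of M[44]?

after mov eax, -2: eax=-2
after mov esi, -1: esi=-1
after mov ecx, 22: ecx=22
after mov edi, 25: edi=25
mov [44], esi → M[44]=-1
after xor edi, eax: edi=25^(-2)=-25
after neg esi: esi=-(-1)=1
after sub eax, 17: eax=(-2)-17=-19
after and ecx, eax: ecx=22&(-19)=4
after add edi, 12: edi=(-25)+12=-13
after shr ecx, 1: ecx=4>>1=2
halt.

-1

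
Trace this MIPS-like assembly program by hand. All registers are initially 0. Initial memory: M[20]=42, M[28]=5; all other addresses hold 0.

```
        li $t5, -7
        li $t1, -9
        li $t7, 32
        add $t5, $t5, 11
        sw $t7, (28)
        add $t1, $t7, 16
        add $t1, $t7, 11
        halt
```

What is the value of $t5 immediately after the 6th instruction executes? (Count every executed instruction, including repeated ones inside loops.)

after li $t5, -7: $t5=-7
after li $t1, -9: $t1=-9
after li $t7, 32: $t7=32
after add $t5, $t5, 11: $t5=(-7)+11=4
sw $t7, (28) → M[28]=32
after add $t1, $t7, 16: $t1=32+16=48
After step 6: $t5 = 4.

4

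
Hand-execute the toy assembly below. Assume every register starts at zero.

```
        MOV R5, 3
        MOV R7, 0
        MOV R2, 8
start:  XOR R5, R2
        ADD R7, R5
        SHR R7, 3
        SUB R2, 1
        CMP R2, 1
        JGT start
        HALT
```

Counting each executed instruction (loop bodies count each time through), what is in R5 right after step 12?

12

MOV R5, 3 → R5=3
MOV R7, 0 → R7=0
MOV R2, 8 → R2=8
XOR R5, R2 → R5=3^8=11
ADD R7, R5 → R7=0+11=11
SHR R7, 3 → R7=11>>3=1
SUB R2, 1 → R2=8-1=7
CMP R2, 1  (cmp 7,1)
JGT start: taken
XOR R5, R2 → R5=11^7=12
ADD R7, R5 → R7=1+12=13
SHR R7, 3 → R7=13>>3=1
After step 12: R5 = 12.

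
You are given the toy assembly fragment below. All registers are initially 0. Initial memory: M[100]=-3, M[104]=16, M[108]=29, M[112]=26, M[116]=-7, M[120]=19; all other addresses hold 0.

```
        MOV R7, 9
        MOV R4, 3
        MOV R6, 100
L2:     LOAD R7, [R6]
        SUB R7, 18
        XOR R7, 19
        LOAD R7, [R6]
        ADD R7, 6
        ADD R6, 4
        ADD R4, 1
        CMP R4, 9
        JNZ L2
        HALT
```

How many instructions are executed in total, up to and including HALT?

MOV R7, 9 → R7=9
MOV R4, 3 → R4=3
MOV R6, 100 → R6=100
LOAD R7, [R6] → R7=M[100]=-3
SUB R7, 18 → R7=(-3)-18=-21
XOR R7, 19 → R7=(-21)^19=-8
LOAD R7, [R6] → R7=M[100]=-3
ADD R7, 6 → R7=(-3)+6=3
ADD R6, 4 → R6=100+4=104
ADD R4, 1 → R4=3+1=4
CMP R4, 9  (cmp 4,9)
JNZ L2: taken
LOAD R7, [R6] → R7=M[104]=16
SUB R7, 18 → R7=16-18=-2
XOR R7, 19 → R7=(-2)^19=-19
LOAD R7, [R6] → R7=M[104]=16
ADD R7, 6 → R7=16+6=22
ADD R6, 4 → R6=104+4=108
ADD R4, 1 → R4=4+1=5
CMP R4, 9  (cmp 5,9)
JNZ L2: taken
LOAD R7, [R6] → R7=M[108]=29
SUB R7, 18 → R7=29-18=11
XOR R7, 19 → R7=11^19=24
LOAD R7, [R6] → R7=M[108]=29
ADD R7, 6 → R7=29+6=35
ADD R6, 4 → R6=108+4=112
ADD R4, 1 → R4=5+1=6
CMP R4, 9  (cmp 6,9)
JNZ L2: taken
LOAD R7, [R6] → R7=M[112]=26
SUB R7, 18 → R7=26-18=8
XOR R7, 19 → R7=8^19=27
LOAD R7, [R6] → R7=M[112]=26
ADD R7, 6 → R7=26+6=32
ADD R6, 4 → R6=112+4=116
ADD R4, 1 → R4=6+1=7
CMP R4, 9  (cmp 7,9)
JNZ L2: taken
LOAD R7, [R6] → R7=M[116]=-7
SUB R7, 18 → R7=(-7)-18=-25
XOR R7, 19 → R7=(-25)^19=-12
LOAD R7, [R6] → R7=M[116]=-7
ADD R7, 6 → R7=(-7)+6=-1
ADD R6, 4 → R6=116+4=120
ADD R4, 1 → R4=7+1=8
CMP R4, 9  (cmp 8,9)
JNZ L2: taken
LOAD R7, [R6] → R7=M[120]=19
SUB R7, 18 → R7=19-18=1
XOR R7, 19 → R7=1^19=18
LOAD R7, [R6] → R7=M[120]=19
ADD R7, 6 → R7=19+6=25
ADD R6, 4 → R6=120+4=124
ADD R4, 1 → R4=8+1=9
CMP R4, 9  (cmp 9,9)
JNZ L2: not taken
halt.
Total executed instructions: 58.

58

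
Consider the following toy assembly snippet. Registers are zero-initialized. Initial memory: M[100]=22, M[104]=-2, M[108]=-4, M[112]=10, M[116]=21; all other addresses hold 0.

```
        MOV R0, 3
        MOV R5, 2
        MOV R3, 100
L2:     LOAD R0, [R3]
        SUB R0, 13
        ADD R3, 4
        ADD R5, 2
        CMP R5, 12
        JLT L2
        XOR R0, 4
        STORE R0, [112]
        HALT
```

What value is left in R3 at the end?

MOV R0, 3 → R0=3
MOV R5, 2 → R5=2
MOV R3, 100 → R3=100
LOAD R0, [R3] → R0=M[100]=22
SUB R0, 13 → R0=22-13=9
ADD R3, 4 → R3=100+4=104
ADD R5, 2 → R5=2+2=4
CMP R5, 12  (cmp 4,12)
JLT L2: taken
LOAD R0, [R3] → R0=M[104]=-2
SUB R0, 13 → R0=(-2)-13=-15
ADD R3, 4 → R3=104+4=108
ADD R5, 2 → R5=4+2=6
CMP R5, 12  (cmp 6,12)
JLT L2: taken
LOAD R0, [R3] → R0=M[108]=-4
SUB R0, 13 → R0=(-4)-13=-17
ADD R3, 4 → R3=108+4=112
ADD R5, 2 → R5=6+2=8
CMP R5, 12  (cmp 8,12)
JLT L2: taken
LOAD R0, [R3] → R0=M[112]=10
SUB R0, 13 → R0=10-13=-3
ADD R3, 4 → R3=112+4=116
ADD R5, 2 → R5=8+2=10
CMP R5, 12  (cmp 10,12)
JLT L2: taken
LOAD R0, [R3] → R0=M[116]=21
SUB R0, 13 → R0=21-13=8
ADD R3, 4 → R3=116+4=120
ADD R5, 2 → R5=10+2=12
CMP R5, 12  (cmp 12,12)
JLT L2: not taken
XOR R0, 4 → R0=8^4=12
STORE R0, [112] → M[112]=12
halt.

120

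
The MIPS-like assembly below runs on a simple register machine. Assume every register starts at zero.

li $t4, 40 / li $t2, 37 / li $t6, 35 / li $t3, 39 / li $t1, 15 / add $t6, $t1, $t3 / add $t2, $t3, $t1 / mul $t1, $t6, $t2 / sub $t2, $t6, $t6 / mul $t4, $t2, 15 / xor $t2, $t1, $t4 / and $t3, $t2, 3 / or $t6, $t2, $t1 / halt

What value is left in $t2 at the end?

$t4=40
$t2=37
$t6=35
$t3=39
$t1=15
$t6=15+39=54
$t2=39+15=54
$t1=54*54=2916
$t2=54-54=0
$t4=0*15=0
$t2=2916^0=2916
$t3=2916&3=0
$t6=2916|2916=2916
halt.

2916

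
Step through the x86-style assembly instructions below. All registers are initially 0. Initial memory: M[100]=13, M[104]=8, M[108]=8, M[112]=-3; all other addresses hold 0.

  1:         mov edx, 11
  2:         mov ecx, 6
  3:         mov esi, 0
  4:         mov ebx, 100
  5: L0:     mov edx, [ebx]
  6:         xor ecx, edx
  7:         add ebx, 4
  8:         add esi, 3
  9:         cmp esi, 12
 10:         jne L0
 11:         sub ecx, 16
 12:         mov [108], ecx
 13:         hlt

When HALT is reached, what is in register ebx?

116

after mov edx, 11: edx=11
after mov ecx, 6: ecx=6
after mov esi, 0: esi=0
after mov ebx, 100: ebx=100
after mov edx, [ebx]: edx=M[100]=13
after xor ecx, edx: ecx=6^13=11
after add ebx, 4: ebx=100+4=104
after add esi, 3: esi=0+3=3
cmp esi, 12  (cmp 3,12)
jne L0: taken
after mov edx, [ebx]: edx=M[104]=8
after xor ecx, edx: ecx=11^8=3
after add ebx, 4: ebx=104+4=108
after add esi, 3: esi=3+3=6
cmp esi, 12  (cmp 6,12)
jne L0: taken
after mov edx, [ebx]: edx=M[108]=8
after xor ecx, edx: ecx=3^8=11
after add ebx, 4: ebx=108+4=112
after add esi, 3: esi=6+3=9
cmp esi, 12  (cmp 9,12)
jne L0: taken
after mov edx, [ebx]: edx=M[112]=-3
after xor ecx, edx: ecx=11^(-3)=-10
after add ebx, 4: ebx=112+4=116
after add esi, 3: esi=9+3=12
cmp esi, 12  (cmp 12,12)
jne L0: not taken
after sub ecx, 16: ecx=(-10)-16=-26
mov [108], ecx → M[108]=-26
halt.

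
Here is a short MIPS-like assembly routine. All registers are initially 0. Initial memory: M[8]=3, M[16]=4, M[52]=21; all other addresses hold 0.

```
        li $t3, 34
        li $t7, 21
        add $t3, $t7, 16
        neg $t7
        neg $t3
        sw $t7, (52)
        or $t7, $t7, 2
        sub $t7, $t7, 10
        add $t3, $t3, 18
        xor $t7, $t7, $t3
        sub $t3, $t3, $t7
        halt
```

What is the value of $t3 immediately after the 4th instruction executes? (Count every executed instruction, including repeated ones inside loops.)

$t3=34
$t7=21
$t3=21+16=37
$t7=-(21)=-21
After step 4: $t3 = 37.

37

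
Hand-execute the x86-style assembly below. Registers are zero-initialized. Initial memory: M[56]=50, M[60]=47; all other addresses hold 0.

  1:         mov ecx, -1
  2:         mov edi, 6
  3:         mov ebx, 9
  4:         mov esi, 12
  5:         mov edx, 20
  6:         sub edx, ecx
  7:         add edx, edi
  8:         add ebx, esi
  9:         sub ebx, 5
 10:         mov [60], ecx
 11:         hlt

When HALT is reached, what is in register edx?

mov ecx, -1 → ecx=-1
mov edi, 6 → edi=6
mov ebx, 9 → ebx=9
mov esi, 12 → esi=12
mov edx, 20 → edx=20
sub edx, ecx → edx=20-(-1)=21
add edx, edi → edx=21+6=27
add ebx, esi → ebx=9+12=21
sub ebx, 5 → ebx=21-5=16
mov [60], ecx → M[60]=-1
halt.

27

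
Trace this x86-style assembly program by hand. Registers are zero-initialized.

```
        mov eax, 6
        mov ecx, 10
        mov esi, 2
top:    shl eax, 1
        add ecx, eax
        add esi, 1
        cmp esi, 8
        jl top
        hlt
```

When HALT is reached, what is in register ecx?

766

after mov eax, 6: eax=6
after mov ecx, 10: ecx=10
after mov esi, 2: esi=2
after shl eax, 1: eax=6<<1=12
after add ecx, eax: ecx=10+12=22
after add esi, 1: esi=2+1=3
cmp esi, 8  (cmp 3,8)
jl top: taken
after shl eax, 1: eax=12<<1=24
after add ecx, eax: ecx=22+24=46
after add esi, 1: esi=3+1=4
cmp esi, 8  (cmp 4,8)
jl top: taken
after shl eax, 1: eax=24<<1=48
after add ecx, eax: ecx=46+48=94
after add esi, 1: esi=4+1=5
cmp esi, 8  (cmp 5,8)
jl top: taken
after shl eax, 1: eax=48<<1=96
after add ecx, eax: ecx=94+96=190
after add esi, 1: esi=5+1=6
cmp esi, 8  (cmp 6,8)
jl top: taken
after shl eax, 1: eax=96<<1=192
after add ecx, eax: ecx=190+192=382
after add esi, 1: esi=6+1=7
cmp esi, 8  (cmp 7,8)
jl top: taken
after shl eax, 1: eax=192<<1=384
after add ecx, eax: ecx=382+384=766
after add esi, 1: esi=7+1=8
cmp esi, 8  (cmp 8,8)
jl top: not taken
halt.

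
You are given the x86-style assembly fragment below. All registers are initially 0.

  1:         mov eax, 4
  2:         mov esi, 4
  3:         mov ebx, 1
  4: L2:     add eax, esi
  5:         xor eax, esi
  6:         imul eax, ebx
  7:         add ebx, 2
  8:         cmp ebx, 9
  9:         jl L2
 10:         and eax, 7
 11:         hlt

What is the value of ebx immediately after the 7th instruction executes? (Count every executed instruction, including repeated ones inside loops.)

3

mov eax, 4 → eax=4
mov esi, 4 → esi=4
mov ebx, 1 → ebx=1
add eax, esi → eax=4+4=8
xor eax, esi → eax=8^4=12
imul eax, ebx → eax=12*1=12
add ebx, 2 → ebx=1+2=3
After step 7: ebx = 3.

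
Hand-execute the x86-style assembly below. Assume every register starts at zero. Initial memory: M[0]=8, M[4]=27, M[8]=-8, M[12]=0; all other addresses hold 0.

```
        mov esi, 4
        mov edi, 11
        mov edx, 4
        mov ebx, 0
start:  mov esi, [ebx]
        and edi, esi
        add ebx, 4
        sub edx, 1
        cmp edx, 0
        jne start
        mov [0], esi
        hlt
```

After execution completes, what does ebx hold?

mov esi, 4 → esi=4
mov edi, 11 → edi=11
mov edx, 4 → edx=4
mov ebx, 0 → ebx=0
mov esi, [ebx] → esi=M[0]=8
and edi, esi → edi=11&8=8
add ebx, 4 → ebx=0+4=4
sub edx, 1 → edx=4-1=3
cmp edx, 0  (cmp 3,0)
jne start: taken
mov esi, [ebx] → esi=M[4]=27
and edi, esi → edi=8&27=8
add ebx, 4 → ebx=4+4=8
sub edx, 1 → edx=3-1=2
cmp edx, 0  (cmp 2,0)
jne start: taken
mov esi, [ebx] → esi=M[8]=-8
and edi, esi → edi=8&(-8)=8
add ebx, 4 → ebx=8+4=12
sub edx, 1 → edx=2-1=1
cmp edx, 0  (cmp 1,0)
jne start: taken
mov esi, [ebx] → esi=M[12]=0
and edi, esi → edi=8&0=0
add ebx, 4 → ebx=12+4=16
sub edx, 1 → edx=1-1=0
cmp edx, 0  (cmp 0,0)
jne start: not taken
mov [0], esi → M[0]=0
halt.

16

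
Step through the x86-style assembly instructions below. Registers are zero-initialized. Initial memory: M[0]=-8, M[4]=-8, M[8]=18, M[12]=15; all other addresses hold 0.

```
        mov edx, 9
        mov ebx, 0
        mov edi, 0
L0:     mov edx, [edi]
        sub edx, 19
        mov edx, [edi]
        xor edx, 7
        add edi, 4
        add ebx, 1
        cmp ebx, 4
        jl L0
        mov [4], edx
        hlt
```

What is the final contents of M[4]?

edx=9
ebx=0
edi=0
edx=M[0]=-8
edx=(-8)-19=-27
edx=M[0]=-8
edx=(-8)^7=-1
edi=0+4=4
ebx=0+1=1
cmp ebx, 4  (cmp 1,4)
jl L0: taken
edx=M[4]=-8
edx=(-8)-19=-27
edx=M[4]=-8
edx=(-8)^7=-1
edi=4+4=8
ebx=1+1=2
cmp ebx, 4  (cmp 2,4)
jl L0: taken
edx=M[8]=18
edx=18-19=-1
edx=M[8]=18
edx=18^7=21
edi=8+4=12
ebx=2+1=3
cmp ebx, 4  (cmp 3,4)
jl L0: taken
edx=M[12]=15
edx=15-19=-4
edx=M[12]=15
edx=15^7=8
edi=12+4=16
ebx=3+1=4
cmp ebx, 4  (cmp 4,4)
jl L0: not taken
mov [4], edx → M[4]=8
halt.

8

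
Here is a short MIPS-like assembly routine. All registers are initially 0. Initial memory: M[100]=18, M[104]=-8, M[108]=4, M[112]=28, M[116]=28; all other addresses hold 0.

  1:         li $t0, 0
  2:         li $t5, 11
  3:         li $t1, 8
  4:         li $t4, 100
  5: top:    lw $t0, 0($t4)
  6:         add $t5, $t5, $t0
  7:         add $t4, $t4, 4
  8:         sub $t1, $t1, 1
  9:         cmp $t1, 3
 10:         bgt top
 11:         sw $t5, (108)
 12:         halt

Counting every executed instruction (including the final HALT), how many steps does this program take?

36

$t0=0
$t5=11
$t1=8
$t4=100
$t0=M[100]=18
$t5=11+18=29
$t4=100+4=104
$t1=8-1=7
cmp $t1, 3  (cmp 7,3)
bgt top: taken
$t0=M[104]=-8
$t5=29+(-8)=21
$t4=104+4=108
$t1=7-1=6
cmp $t1, 3  (cmp 6,3)
bgt top: taken
$t0=M[108]=4
$t5=21+4=25
$t4=108+4=112
$t1=6-1=5
cmp $t1, 3  (cmp 5,3)
bgt top: taken
$t0=M[112]=28
$t5=25+28=53
$t4=112+4=116
$t1=5-1=4
cmp $t1, 3  (cmp 4,3)
bgt top: taken
$t0=M[116]=28
$t5=53+28=81
$t4=116+4=120
$t1=4-1=3
cmp $t1, 3  (cmp 3,3)
bgt top: not taken
sw $t5, (108) → M[108]=81
halt.
Total executed instructions: 36.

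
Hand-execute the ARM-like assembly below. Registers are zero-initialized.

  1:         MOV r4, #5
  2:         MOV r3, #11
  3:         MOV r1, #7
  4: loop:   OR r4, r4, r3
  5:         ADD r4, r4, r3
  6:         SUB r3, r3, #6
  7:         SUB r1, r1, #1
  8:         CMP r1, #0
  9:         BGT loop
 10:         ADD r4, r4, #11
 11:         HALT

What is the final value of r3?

after MOV r4, #5: r4=5
after MOV r3, #11: r3=11
after MOV r1, #7: r1=7
after OR r4, r4, r3: r4=5|11=15
after ADD r4, r4, r3: r4=15+11=26
after SUB r3, r3, #6: r3=11-6=5
after SUB r1, r1, #1: r1=7-1=6
CMP r1, #0  (cmp 6,0)
BGT loop: taken
after OR r4, r4, r3: r4=26|5=31
after ADD r4, r4, r3: r4=31+5=36
after SUB r3, r3, #6: r3=5-6=-1
after SUB r1, r1, #1: r1=6-1=5
CMP r1, #0  (cmp 5,0)
BGT loop: taken
after OR r4, r4, r3: r4=36|(-1)=-1
after ADD r4, r4, r3: r4=(-1)+(-1)=-2
after SUB r3, r3, #6: r3=(-1)-6=-7
after SUB r1, r1, #1: r1=5-1=4
CMP r1, #0  (cmp 4,0)
BGT loop: taken
after OR r4, r4, r3: r4=(-2)|(-7)=-1
after ADD r4, r4, r3: r4=(-1)+(-7)=-8
after SUB r3, r3, #6: r3=(-7)-6=-13
after SUB r1, r1, #1: r1=4-1=3
CMP r1, #0  (cmp 3,0)
BGT loop: taken
after OR r4, r4, r3: r4=(-8)|(-13)=-5
after ADD r4, r4, r3: r4=(-5)+(-13)=-18
after SUB r3, r3, #6: r3=(-13)-6=-19
after SUB r1, r1, #1: r1=3-1=2
CMP r1, #0  (cmp 2,0)
BGT loop: taken
after OR r4, r4, r3: r4=(-18)|(-19)=-17
after ADD r4, r4, r3: r4=(-17)+(-19)=-36
after SUB r3, r3, #6: r3=(-19)-6=-25
after SUB r1, r1, #1: r1=2-1=1
CMP r1, #0  (cmp 1,0)
BGT loop: taken
after OR r4, r4, r3: r4=(-36)|(-25)=-1
after ADD r4, r4, r3: r4=(-1)+(-25)=-26
after SUB r3, r3, #6: r3=(-25)-6=-31
after SUB r1, r1, #1: r1=1-1=0
CMP r1, #0  (cmp 0,0)
BGT loop: not taken
after ADD r4, r4, #11: r4=(-26)+11=-15
halt.

-31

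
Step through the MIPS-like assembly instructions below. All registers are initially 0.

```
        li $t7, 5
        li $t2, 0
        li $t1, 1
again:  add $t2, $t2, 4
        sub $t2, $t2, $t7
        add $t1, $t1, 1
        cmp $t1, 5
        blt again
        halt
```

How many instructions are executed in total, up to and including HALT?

24

after li $t7, 5: $t7=5
after li $t2, 0: $t2=0
after li $t1, 1: $t1=1
after add $t2, $t2, 4: $t2=0+4=4
after sub $t2, $t2, $t7: $t2=4-5=-1
after add $t1, $t1, 1: $t1=1+1=2
cmp $t1, 5  (cmp 2,5)
blt again: taken
after add $t2, $t2, 4: $t2=(-1)+4=3
after sub $t2, $t2, $t7: $t2=3-5=-2
after add $t1, $t1, 1: $t1=2+1=3
cmp $t1, 5  (cmp 3,5)
blt again: taken
after add $t2, $t2, 4: $t2=(-2)+4=2
after sub $t2, $t2, $t7: $t2=2-5=-3
after add $t1, $t1, 1: $t1=3+1=4
cmp $t1, 5  (cmp 4,5)
blt again: taken
after add $t2, $t2, 4: $t2=(-3)+4=1
after sub $t2, $t2, $t7: $t2=1-5=-4
after add $t1, $t1, 1: $t1=4+1=5
cmp $t1, 5  (cmp 5,5)
blt again: not taken
halt.
Total executed instructions: 24.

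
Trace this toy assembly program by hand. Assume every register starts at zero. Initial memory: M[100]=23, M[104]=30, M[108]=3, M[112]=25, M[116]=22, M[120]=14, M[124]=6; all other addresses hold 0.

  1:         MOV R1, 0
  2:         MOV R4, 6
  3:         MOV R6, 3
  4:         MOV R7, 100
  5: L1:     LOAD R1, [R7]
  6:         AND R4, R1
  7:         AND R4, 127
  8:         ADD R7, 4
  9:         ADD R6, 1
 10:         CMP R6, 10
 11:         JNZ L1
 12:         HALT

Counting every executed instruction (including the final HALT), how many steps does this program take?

MOV R1, 0 → R1=0
MOV R4, 6 → R4=6
MOV R6, 3 → R6=3
MOV R7, 100 → R7=100
LOAD R1, [R7] → R1=M[100]=23
AND R4, R1 → R4=6&23=6
AND R4, 127 → R4=6&127=6
ADD R7, 4 → R7=100+4=104
ADD R6, 1 → R6=3+1=4
CMP R6, 10  (cmp 4,10)
JNZ L1: taken
LOAD R1, [R7] → R1=M[104]=30
AND R4, R1 → R4=6&30=6
AND R4, 127 → R4=6&127=6
ADD R7, 4 → R7=104+4=108
ADD R6, 1 → R6=4+1=5
CMP R6, 10  (cmp 5,10)
JNZ L1: taken
LOAD R1, [R7] → R1=M[108]=3
AND R4, R1 → R4=6&3=2
AND R4, 127 → R4=2&127=2
ADD R7, 4 → R7=108+4=112
ADD R6, 1 → R6=5+1=6
CMP R6, 10  (cmp 6,10)
JNZ L1: taken
LOAD R1, [R7] → R1=M[112]=25
AND R4, R1 → R4=2&25=0
AND R4, 127 → R4=0&127=0
ADD R7, 4 → R7=112+4=116
ADD R6, 1 → R6=6+1=7
CMP R6, 10  (cmp 7,10)
JNZ L1: taken
LOAD R1, [R7] → R1=M[116]=22
AND R4, R1 → R4=0&22=0
AND R4, 127 → R4=0&127=0
ADD R7, 4 → R7=116+4=120
ADD R6, 1 → R6=7+1=8
CMP R6, 10  (cmp 8,10)
JNZ L1: taken
LOAD R1, [R7] → R1=M[120]=14
AND R4, R1 → R4=0&14=0
AND R4, 127 → R4=0&127=0
ADD R7, 4 → R7=120+4=124
ADD R6, 1 → R6=8+1=9
CMP R6, 10  (cmp 9,10)
JNZ L1: taken
LOAD R1, [R7] → R1=M[124]=6
AND R4, R1 → R4=0&6=0
AND R4, 127 → R4=0&127=0
ADD R7, 4 → R7=124+4=128
ADD R6, 1 → R6=9+1=10
CMP R6, 10  (cmp 10,10)
JNZ L1: not taken
halt.
Total executed instructions: 54.

54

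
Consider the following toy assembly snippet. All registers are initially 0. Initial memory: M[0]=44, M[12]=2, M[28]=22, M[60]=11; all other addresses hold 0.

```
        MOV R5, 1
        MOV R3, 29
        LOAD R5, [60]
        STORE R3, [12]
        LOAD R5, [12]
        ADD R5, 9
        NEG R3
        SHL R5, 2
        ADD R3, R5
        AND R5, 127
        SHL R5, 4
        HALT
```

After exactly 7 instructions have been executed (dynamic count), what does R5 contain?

38

R5=1
R3=29
R5=M[60]=11
STORE R3, [12] → M[12]=29
R5=M[12]=29
R5=29+9=38
R3=-(29)=-29
After step 7: R5 = 38.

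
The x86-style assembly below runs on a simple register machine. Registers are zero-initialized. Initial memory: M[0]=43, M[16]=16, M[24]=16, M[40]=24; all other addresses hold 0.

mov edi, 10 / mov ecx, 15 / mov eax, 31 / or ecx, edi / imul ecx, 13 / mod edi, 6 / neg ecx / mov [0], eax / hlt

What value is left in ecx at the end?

-195

mov edi, 10 → edi=10
mov ecx, 15 → ecx=15
mov eax, 31 → eax=31
or ecx, edi → ecx=15|10=15
imul ecx, 13 → ecx=15*13=195
mod edi, 6 → edi=10%6=4
neg ecx → ecx=-(195)=-195
mov [0], eax → M[0]=31
halt.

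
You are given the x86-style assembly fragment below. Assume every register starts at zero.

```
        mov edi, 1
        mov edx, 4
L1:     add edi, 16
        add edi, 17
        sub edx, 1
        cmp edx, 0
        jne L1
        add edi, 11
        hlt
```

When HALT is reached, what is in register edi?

144

edi=1
edx=4
edi=1+16=17
edi=17+17=34
edx=4-1=3
cmp edx, 0  (cmp 3,0)
jne L1: taken
edi=34+16=50
edi=50+17=67
edx=3-1=2
cmp edx, 0  (cmp 2,0)
jne L1: taken
edi=67+16=83
edi=83+17=100
edx=2-1=1
cmp edx, 0  (cmp 1,0)
jne L1: taken
edi=100+16=116
edi=116+17=133
edx=1-1=0
cmp edx, 0  (cmp 0,0)
jne L1: not taken
edi=133+11=144
halt.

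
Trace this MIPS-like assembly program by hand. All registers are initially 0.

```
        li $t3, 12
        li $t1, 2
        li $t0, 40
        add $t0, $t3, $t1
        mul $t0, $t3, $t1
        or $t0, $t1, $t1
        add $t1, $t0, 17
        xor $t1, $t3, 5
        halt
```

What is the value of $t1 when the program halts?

9

li $t3, 12 → $t3=12
li $t1, 2 → $t1=2
li $t0, 40 → $t0=40
add $t0, $t3, $t1 → $t0=12+2=14
mul $t0, $t3, $t1 → $t0=12*2=24
or $t0, $t1, $t1 → $t0=2|2=2
add $t1, $t0, 17 → $t1=2+17=19
xor $t1, $t3, 5 → $t1=12^5=9
halt.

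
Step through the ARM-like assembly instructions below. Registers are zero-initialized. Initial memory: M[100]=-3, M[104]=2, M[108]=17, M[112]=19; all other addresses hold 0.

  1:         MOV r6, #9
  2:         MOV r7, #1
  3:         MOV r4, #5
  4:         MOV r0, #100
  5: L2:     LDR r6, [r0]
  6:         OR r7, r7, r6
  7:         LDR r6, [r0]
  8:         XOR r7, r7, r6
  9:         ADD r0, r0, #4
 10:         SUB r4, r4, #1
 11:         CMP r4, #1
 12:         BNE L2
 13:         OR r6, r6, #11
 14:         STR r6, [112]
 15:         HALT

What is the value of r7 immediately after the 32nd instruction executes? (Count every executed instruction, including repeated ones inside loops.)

0

MOV r6, #9 → r6=9
MOV r7, #1 → r7=1
MOV r4, #5 → r4=5
MOV r0, #100 → r0=100
LDR r6, [r0] → r6=M[100]=-3
OR r7, r7, r6 → r7=1|(-3)=-3
LDR r6, [r0] → r6=M[100]=-3
XOR r7, r7, r6 → r7=(-3)^(-3)=0
ADD r0, r0, #4 → r0=100+4=104
SUB r4, r4, #1 → r4=5-1=4
CMP r4, #1  (cmp 4,1)
BNE L2: taken
LDR r6, [r0] → r6=M[104]=2
OR r7, r7, r6 → r7=0|2=2
LDR r6, [r0] → r6=M[104]=2
XOR r7, r7, r6 → r7=2^2=0
ADD r0, r0, #4 → r0=104+4=108
SUB r4, r4, #1 → r4=4-1=3
CMP r4, #1  (cmp 3,1)
BNE L2: taken
LDR r6, [r0] → r6=M[108]=17
OR r7, r7, r6 → r7=0|17=17
LDR r6, [r0] → r6=M[108]=17
XOR r7, r7, r6 → r7=17^17=0
ADD r0, r0, #4 → r0=108+4=112
SUB r4, r4, #1 → r4=3-1=2
CMP r4, #1  (cmp 2,1)
BNE L2: taken
LDR r6, [r0] → r6=M[112]=19
OR r7, r7, r6 → r7=0|19=19
LDR r6, [r0] → r6=M[112]=19
XOR r7, r7, r6 → r7=19^19=0
After step 32: r7 = 0.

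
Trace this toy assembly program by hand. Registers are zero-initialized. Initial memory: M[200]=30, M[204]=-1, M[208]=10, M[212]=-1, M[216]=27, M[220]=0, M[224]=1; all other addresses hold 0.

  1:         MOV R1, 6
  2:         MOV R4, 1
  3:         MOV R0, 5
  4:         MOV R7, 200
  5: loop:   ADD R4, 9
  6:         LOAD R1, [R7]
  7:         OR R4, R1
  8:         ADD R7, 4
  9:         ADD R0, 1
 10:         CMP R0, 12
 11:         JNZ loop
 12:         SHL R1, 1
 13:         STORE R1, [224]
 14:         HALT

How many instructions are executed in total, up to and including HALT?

56

MOV R1, 6 → R1=6
MOV R4, 1 → R4=1
MOV R0, 5 → R0=5
MOV R7, 200 → R7=200
ADD R4, 9 → R4=1+9=10
LOAD R1, [R7] → R1=M[200]=30
OR R4, R1 → R4=10|30=30
ADD R7, 4 → R7=200+4=204
ADD R0, 1 → R0=5+1=6
CMP R0, 12  (cmp 6,12)
JNZ loop: taken
ADD R4, 9 → R4=30+9=39
LOAD R1, [R7] → R1=M[204]=-1
OR R4, R1 → R4=39|(-1)=-1
ADD R7, 4 → R7=204+4=208
ADD R0, 1 → R0=6+1=7
CMP R0, 12  (cmp 7,12)
JNZ loop: taken
ADD R4, 9 → R4=(-1)+9=8
LOAD R1, [R7] → R1=M[208]=10
OR R4, R1 → R4=8|10=10
ADD R7, 4 → R7=208+4=212
ADD R0, 1 → R0=7+1=8
CMP R0, 12  (cmp 8,12)
JNZ loop: taken
ADD R4, 9 → R4=10+9=19
LOAD R1, [R7] → R1=M[212]=-1
OR R4, R1 → R4=19|(-1)=-1
ADD R7, 4 → R7=212+4=216
ADD R0, 1 → R0=8+1=9
CMP R0, 12  (cmp 9,12)
JNZ loop: taken
ADD R4, 9 → R4=(-1)+9=8
LOAD R1, [R7] → R1=M[216]=27
OR R4, R1 → R4=8|27=27
ADD R7, 4 → R7=216+4=220
ADD R0, 1 → R0=9+1=10
CMP R0, 12  (cmp 10,12)
JNZ loop: taken
ADD R4, 9 → R4=27+9=36
LOAD R1, [R7] → R1=M[220]=0
OR R4, R1 → R4=36|0=36
ADD R7, 4 → R7=220+4=224
ADD R0, 1 → R0=10+1=11
CMP R0, 12  (cmp 11,12)
JNZ loop: taken
ADD R4, 9 → R4=36+9=45
LOAD R1, [R7] → R1=M[224]=1
OR R4, R1 → R4=45|1=45
ADD R7, 4 → R7=224+4=228
ADD R0, 1 → R0=11+1=12
CMP R0, 12  (cmp 12,12)
JNZ loop: not taken
SHL R1, 1 → R1=1<<1=2
STORE R1, [224] → M[224]=2
halt.
Total executed instructions: 56.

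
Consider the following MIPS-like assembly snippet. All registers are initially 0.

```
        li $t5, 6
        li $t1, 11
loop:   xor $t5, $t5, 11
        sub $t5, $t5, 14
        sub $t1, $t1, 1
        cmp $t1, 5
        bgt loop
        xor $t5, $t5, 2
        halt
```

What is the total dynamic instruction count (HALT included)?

34

after li $t5, 6: $t5=6
after li $t1, 11: $t1=11
after xor $t5, $t5, 11: $t5=6^11=13
after sub $t5, $t5, 14: $t5=13-14=-1
after sub $t1, $t1, 1: $t1=11-1=10
cmp $t1, 5  (cmp 10,5)
bgt loop: taken
after xor $t5, $t5, 11: $t5=(-1)^11=-12
after sub $t5, $t5, 14: $t5=(-12)-14=-26
after sub $t1, $t1, 1: $t1=10-1=9
cmp $t1, 5  (cmp 9,5)
bgt loop: taken
after xor $t5, $t5, 11: $t5=(-26)^11=-19
after sub $t5, $t5, 14: $t5=(-19)-14=-33
after sub $t1, $t1, 1: $t1=9-1=8
cmp $t1, 5  (cmp 8,5)
bgt loop: taken
after xor $t5, $t5, 11: $t5=(-33)^11=-44
after sub $t5, $t5, 14: $t5=(-44)-14=-58
after sub $t1, $t1, 1: $t1=8-1=7
cmp $t1, 5  (cmp 7,5)
bgt loop: taken
after xor $t5, $t5, 11: $t5=(-58)^11=-51
after sub $t5, $t5, 14: $t5=(-51)-14=-65
after sub $t1, $t1, 1: $t1=7-1=6
cmp $t1, 5  (cmp 6,5)
bgt loop: taken
after xor $t5, $t5, 11: $t5=(-65)^11=-76
after sub $t5, $t5, 14: $t5=(-76)-14=-90
after sub $t1, $t1, 1: $t1=6-1=5
cmp $t1, 5  (cmp 5,5)
bgt loop: not taken
after xor $t5, $t5, 2: $t5=(-90)^2=-92
halt.
Total executed instructions: 34.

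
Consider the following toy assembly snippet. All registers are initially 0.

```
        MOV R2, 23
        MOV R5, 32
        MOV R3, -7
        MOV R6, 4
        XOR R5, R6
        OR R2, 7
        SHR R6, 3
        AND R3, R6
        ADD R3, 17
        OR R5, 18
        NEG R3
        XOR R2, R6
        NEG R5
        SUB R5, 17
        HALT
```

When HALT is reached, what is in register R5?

after MOV R2, 23: R2=23
after MOV R5, 32: R5=32
after MOV R3, -7: R3=-7
after MOV R6, 4: R6=4
after XOR R5, R6: R5=32^4=36
after OR R2, 7: R2=23|7=23
after SHR R6, 3: R6=4>>3=0
after AND R3, R6: R3=(-7)&0=0
after ADD R3, 17: R3=0+17=17
after OR R5, 18: R5=36|18=54
after NEG R3: R3=-(17)=-17
after XOR R2, R6: R2=23^0=23
after NEG R5: R5=-(54)=-54
after SUB R5, 17: R5=(-54)-17=-71
halt.

-71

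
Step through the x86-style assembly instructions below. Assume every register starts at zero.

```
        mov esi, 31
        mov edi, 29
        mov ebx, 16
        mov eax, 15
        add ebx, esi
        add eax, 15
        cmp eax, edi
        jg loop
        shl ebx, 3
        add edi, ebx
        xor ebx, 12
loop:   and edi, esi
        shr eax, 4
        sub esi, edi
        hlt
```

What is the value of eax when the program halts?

1

mov esi, 31 → esi=31
mov edi, 29 → edi=29
mov ebx, 16 → ebx=16
mov eax, 15 → eax=15
add ebx, esi → ebx=16+31=47
add eax, 15 → eax=15+15=30
cmp eax, edi  (cmp 30,29)
jg loop: taken
and edi, esi → edi=29&31=29
shr eax, 4 → eax=30>>4=1
sub esi, edi → esi=31-29=2
halt.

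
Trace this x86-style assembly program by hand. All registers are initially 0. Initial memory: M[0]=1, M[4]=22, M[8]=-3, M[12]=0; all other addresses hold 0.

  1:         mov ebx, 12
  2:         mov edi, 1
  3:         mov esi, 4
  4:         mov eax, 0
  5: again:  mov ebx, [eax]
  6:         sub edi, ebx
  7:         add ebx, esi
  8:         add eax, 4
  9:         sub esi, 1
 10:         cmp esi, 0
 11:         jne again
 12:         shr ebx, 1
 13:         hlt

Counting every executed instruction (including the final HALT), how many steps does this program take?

34

ebx=12
edi=1
esi=4
eax=0
ebx=M[0]=1
edi=1-1=0
ebx=1+4=5
eax=0+4=4
esi=4-1=3
cmp esi, 0  (cmp 3,0)
jne again: taken
ebx=M[4]=22
edi=0-22=-22
ebx=22+3=25
eax=4+4=8
esi=3-1=2
cmp esi, 0  (cmp 2,0)
jne again: taken
ebx=M[8]=-3
edi=(-22)-(-3)=-19
ebx=(-3)+2=-1
eax=8+4=12
esi=2-1=1
cmp esi, 0  (cmp 1,0)
jne again: taken
ebx=M[12]=0
edi=(-19)-0=-19
ebx=0+1=1
eax=12+4=16
esi=1-1=0
cmp esi, 0  (cmp 0,0)
jne again: not taken
ebx=1>>1=0
halt.
Total executed instructions: 34.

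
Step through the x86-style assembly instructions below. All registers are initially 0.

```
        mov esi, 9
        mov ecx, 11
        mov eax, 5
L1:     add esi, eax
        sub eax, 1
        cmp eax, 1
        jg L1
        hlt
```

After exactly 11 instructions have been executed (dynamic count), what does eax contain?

mov esi, 9 → esi=9
mov ecx, 11 → ecx=11
mov eax, 5 → eax=5
add esi, eax → esi=9+5=14
sub eax, 1 → eax=5-1=4
cmp eax, 1  (cmp 4,1)
jg L1: taken
add esi, eax → esi=14+4=18
sub eax, 1 → eax=4-1=3
cmp eax, 1  (cmp 3,1)
jg L1: taken
After step 11: eax = 3.

3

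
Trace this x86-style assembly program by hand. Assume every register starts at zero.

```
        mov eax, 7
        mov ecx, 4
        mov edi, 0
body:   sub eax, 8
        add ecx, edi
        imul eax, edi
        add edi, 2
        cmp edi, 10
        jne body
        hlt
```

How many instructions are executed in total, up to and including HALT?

eax=7
ecx=4
edi=0
eax=7-8=-1
ecx=4+0=4
eax=(-1)*0=0
edi=0+2=2
cmp edi, 10  (cmp 2,10)
jne body: taken
eax=0-8=-8
ecx=4+2=6
eax=(-8)*2=-16
edi=2+2=4
cmp edi, 10  (cmp 4,10)
jne body: taken
eax=(-16)-8=-24
ecx=6+4=10
eax=(-24)*4=-96
edi=4+2=6
cmp edi, 10  (cmp 6,10)
jne body: taken
eax=(-96)-8=-104
ecx=10+6=16
eax=(-104)*6=-624
edi=6+2=8
cmp edi, 10  (cmp 8,10)
jne body: taken
eax=(-624)-8=-632
ecx=16+8=24
eax=(-632)*8=-5056
edi=8+2=10
cmp edi, 10  (cmp 10,10)
jne body: not taken
halt.
Total executed instructions: 34.

34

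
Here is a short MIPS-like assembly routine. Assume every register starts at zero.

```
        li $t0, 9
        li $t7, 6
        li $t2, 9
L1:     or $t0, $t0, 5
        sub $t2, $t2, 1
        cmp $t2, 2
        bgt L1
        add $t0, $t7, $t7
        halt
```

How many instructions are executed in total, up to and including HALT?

33

$t0=9
$t7=6
$t2=9
$t0=9|5=13
$t2=9-1=8
cmp $t2, 2  (cmp 8,2)
bgt L1: taken
$t0=13|5=13
$t2=8-1=7
cmp $t2, 2  (cmp 7,2)
bgt L1: taken
$t0=13|5=13
$t2=7-1=6
cmp $t2, 2  (cmp 6,2)
bgt L1: taken
$t0=13|5=13
$t2=6-1=5
cmp $t2, 2  (cmp 5,2)
bgt L1: taken
$t0=13|5=13
$t2=5-1=4
cmp $t2, 2  (cmp 4,2)
bgt L1: taken
$t0=13|5=13
$t2=4-1=3
cmp $t2, 2  (cmp 3,2)
bgt L1: taken
$t0=13|5=13
$t2=3-1=2
cmp $t2, 2  (cmp 2,2)
bgt L1: not taken
$t0=6+6=12
halt.
Total executed instructions: 33.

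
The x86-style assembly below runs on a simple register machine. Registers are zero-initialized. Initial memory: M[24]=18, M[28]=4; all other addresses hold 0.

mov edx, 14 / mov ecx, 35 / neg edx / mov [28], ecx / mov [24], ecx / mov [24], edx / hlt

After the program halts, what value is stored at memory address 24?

-14

mov edx, 14 → edx=14
mov ecx, 35 → ecx=35
neg edx → edx=-(14)=-14
mov [28], ecx → M[28]=35
mov [24], ecx → M[24]=35
mov [24], edx → M[24]=-14
halt.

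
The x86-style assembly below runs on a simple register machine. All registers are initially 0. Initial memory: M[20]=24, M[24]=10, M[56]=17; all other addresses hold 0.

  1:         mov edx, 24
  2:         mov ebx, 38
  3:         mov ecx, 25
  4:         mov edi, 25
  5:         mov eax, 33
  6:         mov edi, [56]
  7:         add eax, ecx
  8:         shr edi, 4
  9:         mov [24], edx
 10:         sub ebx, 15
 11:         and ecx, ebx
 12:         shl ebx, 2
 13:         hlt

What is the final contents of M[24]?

24

after mov edx, 24: edx=24
after mov ebx, 38: ebx=38
after mov ecx, 25: ecx=25
after mov edi, 25: edi=25
after mov eax, 33: eax=33
after mov edi, [56]: edi=M[56]=17
after add eax, ecx: eax=33+25=58
after shr edi, 4: edi=17>>4=1
mov [24], edx → M[24]=24
after sub ebx, 15: ebx=38-15=23
after and ecx, ebx: ecx=25&23=17
after shl ebx, 2: ebx=23<<2=92
halt.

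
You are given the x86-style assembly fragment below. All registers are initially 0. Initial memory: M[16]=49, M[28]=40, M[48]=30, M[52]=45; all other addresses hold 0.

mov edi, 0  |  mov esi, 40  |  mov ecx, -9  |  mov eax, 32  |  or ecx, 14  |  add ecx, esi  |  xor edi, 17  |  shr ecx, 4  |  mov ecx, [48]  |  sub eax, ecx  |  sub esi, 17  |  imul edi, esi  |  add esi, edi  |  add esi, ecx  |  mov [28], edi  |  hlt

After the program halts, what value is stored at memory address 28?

391

edi=0
esi=40
ecx=-9
eax=32
ecx=(-9)|14=-1
ecx=(-1)+40=39
edi=0^17=17
ecx=39>>4=2
ecx=M[48]=30
eax=32-30=2
esi=40-17=23
edi=17*23=391
esi=23+391=414
esi=414+30=444
mov [28], edi → M[28]=391
halt.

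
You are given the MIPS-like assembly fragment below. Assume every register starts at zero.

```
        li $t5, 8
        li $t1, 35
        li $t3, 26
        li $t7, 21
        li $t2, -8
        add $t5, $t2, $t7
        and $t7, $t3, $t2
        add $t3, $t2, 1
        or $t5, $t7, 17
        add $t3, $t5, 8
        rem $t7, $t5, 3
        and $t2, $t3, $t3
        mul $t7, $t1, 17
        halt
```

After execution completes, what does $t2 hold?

li $t5, 8 → $t5=8
li $t1, 35 → $t1=35
li $t3, 26 → $t3=26
li $t7, 21 → $t7=21
li $t2, -8 → $t2=-8
add $t5, $t2, $t7 → $t5=(-8)+21=13
and $t7, $t3, $t2 → $t7=26&(-8)=24
add $t3, $t2, 1 → $t3=(-8)+1=-7
or $t5, $t7, 17 → $t5=24|17=25
add $t3, $t5, 8 → $t3=25+8=33
rem $t7, $t5, 3 → $t7=25%3=1
and $t2, $t3, $t3 → $t2=33&33=33
mul $t7, $t1, 17 → $t7=35*17=595
halt.

33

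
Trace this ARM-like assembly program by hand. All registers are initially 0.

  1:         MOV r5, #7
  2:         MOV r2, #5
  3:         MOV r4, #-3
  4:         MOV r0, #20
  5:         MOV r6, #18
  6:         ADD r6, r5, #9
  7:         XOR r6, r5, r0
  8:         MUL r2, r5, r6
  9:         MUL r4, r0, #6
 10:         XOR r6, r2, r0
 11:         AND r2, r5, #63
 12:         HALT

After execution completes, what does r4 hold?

after MOV r5, #7: r5=7
after MOV r2, #5: r2=5
after MOV r4, #-3: r4=-3
after MOV r0, #20: r0=20
after MOV r6, #18: r6=18
after ADD r6, r5, #9: r6=7+9=16
after XOR r6, r5, r0: r6=7^20=19
after MUL r2, r5, r6: r2=7*19=133
after MUL r4, r0, #6: r4=20*6=120
after XOR r6, r2, r0: r6=133^20=145
after AND r2, r5, #63: r2=7&63=7
halt.

120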